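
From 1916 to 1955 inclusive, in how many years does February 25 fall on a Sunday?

6

Track February 25's weekday year by year (advancing +1, or +2 across a Feb 29):
  1916: Fri  1917: Sun (+2) ✓  1918: Mon (+1)  1919: Tue (+1)  1920: Wed (+1)
  1921: Fri (+2)  1922: Sat (+1)  1923: Sun (+1) ✓  1924: Mon (+1)  1925: Wed (+2)
  1926: Thu (+1)  1927: Fri (+1)  1928: Sat (+1)  1929: Mon (+2)  … (12 more years) …
  1942: Wed (+1)  1943: Thu (+1)  1944: Fri (+1)  1945: Sun (+2) ✓  1946: Mon (+1)
  1947: Tue (+1)  1948: Wed (+1)  1949: Fri (+2)  1950: Sat (+1)  1951: Sun (+1) ✓
  1952: Mon (+1)  1953: Wed (+2)  1954: Thu (+1)  1955: Fri (+1)
Sunday years: 1917, 1923, 1934, 1940, 1945, 1951 — 6 in total.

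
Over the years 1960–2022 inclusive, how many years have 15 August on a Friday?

8

Track 15 August's weekday year by year (advancing +1, or +2 across a Feb 29):
  1960: Mon  1961: Tue (+1)  1962: Wed (+1)  1963: Thu (+1)  1964: Sat (+2)
  1965: Sun (+1)  1966: Mon (+1)  1967: Tue (+1)  1968: Thu (+2)  1969: Fri (+1) ✓
  1970: Sat (+1)  1971: Sun (+1)  1972: Tue (+2)  1973: Wed (+1)  … (35 more years) …
  2009: Sat (+1)  2010: Sun (+1)  2011: Mon (+1)  2012: Wed (+2)  2013: Thu (+1)
  2014: Fri (+1) ✓  2015: Sat (+1)  2016: Mon (+2)  2017: Tue (+1)  2018: Wed (+1)
  2019: Thu (+1)  2020: Sat (+2)  2021: Sun (+1)  2022: Mon (+1)
Friday years: 1969, 1975, 1980, 1986, 1997, 2003, 2008, 2014 — 8 in total.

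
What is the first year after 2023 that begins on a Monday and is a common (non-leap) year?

2029

Jan 1 advances by 2 weekdays after a leap year and by 1 after a common year.
2023: Jan 1 is Sunday.
2024: Monday (leap)
2025: Wednesday
2026: Thursday
2027: Friday
2028: Saturday (leap)
2029: Monday
2029 begins on a Monday and is a common year.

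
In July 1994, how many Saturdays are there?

July 1994 has 31 days and begins on Friday.
The first Saturday is July 2.
Saturdays fall on 2, 9, 16, 23, 30 — that's 5.

5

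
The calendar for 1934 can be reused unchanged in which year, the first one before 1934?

Two years share a calendar iff Jan 1 falls on the same weekday and both are leap or both are common. 1934: Jan 1 is Monday, common year.
1933: Jan 1 Sunday, common
1932: Jan 1 Friday, leap
1931: Jan 1 Thursday, common
1930: Jan 1 Wednesday, common
1929: Jan 1 Tuesday, common
1928: Jan 1 Sunday, leap
1927: Jan 1 Saturday, common
1926: Jan 1 Friday, common
1925: Jan 1 Thursday, common
1924: Jan 1 Tuesday, leap
1923: Jan 1 Monday, common
1923 matches on both conditions.

1923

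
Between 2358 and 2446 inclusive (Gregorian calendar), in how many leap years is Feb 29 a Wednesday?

Leap years in 2358–2446: 22 of them.
Feb 29 weekday advances by 5 (mod 7) from one leap year to the next four years later (or differs when a century non-leap intervenes).
Leap-day weekdays: 2360:Mon 2364:Sat 2368:Thu 2372:Tue 2376:Sun 2380:Fri 2384:Wed✓ 2388:Mon 2392:Sat 2396:Thu 2400:Tue 2404:Sun 2408:Fri 2412:Wed✓ 2416:Mon 2420:Sat 2424:Thu 2428:Tue 2432:Sun 2436:Fri 2440:Wed✓ 2444:Mon
Wednesday: 2384, 2412, 2440 → 3.

3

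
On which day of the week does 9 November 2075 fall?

January 1, 2075 is a Tuesday.
November 9 is day 313 of the year, i.e. 312 days after Jan 1.
312 mod 7 = 4, so advance 4 weekdays from Tuesday: Saturday.

Saturday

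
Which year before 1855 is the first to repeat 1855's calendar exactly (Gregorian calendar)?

1849

Two years share a calendar iff Jan 1 falls on the same weekday and both are leap or both are common. 1855: Jan 1 is Monday, common year.
1854: Jan 1 Sunday, common
1853: Jan 1 Saturday, common
1852: Jan 1 Thursday, leap
1851: Jan 1 Wednesday, common
1850: Jan 1 Tuesday, common
1849: Jan 1 Monday, common
1849 matches on both conditions.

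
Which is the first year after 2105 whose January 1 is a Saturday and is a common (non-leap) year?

Jan 1 advances by 2 weekdays after a leap year and by 1 after a common year.
2105: Jan 1 is Thursday.
2106: Friday
2107: Saturday
2107 begins on a Saturday and is a common year.

2107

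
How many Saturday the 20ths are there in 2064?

Check the 20th of each month of 2064: Jan 20: Sun, Feb 20: Wed, Mar 20: Thu, Apr 20: Sun, May 20: Tue, Jun 20: Fri, Jul 20: Sun, Aug 20: Wed, Sep 20: Sat, Oct 20: Mon, Nov 20: Thu, Dec 20: Sat.
Saturday occurs in September, December — 2 months.

2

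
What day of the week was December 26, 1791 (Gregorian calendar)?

January 1, 1791 is a Saturday.
December 26 is day 360 of the year, i.e. 359 days after Jan 1.
359 mod 7 = 2, so advance 2 weekdays from Saturday: Monday.

Monday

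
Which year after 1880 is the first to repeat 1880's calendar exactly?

Two years share a calendar iff Jan 1 falls on the same weekday and both are leap or both are common. 1880: Jan 1 is Thursday, leap year.
1881: Jan 1 Saturday, common
1882: Jan 1 Sunday, common
1883: Jan 1 Monday, common
1884: Jan 1 Tuesday, leap
1885: Jan 1 Thursday, common
1886: Jan 1 Friday, common
1887: Jan 1 Saturday, common
1888: Jan 1 Sunday, leap
1889: Jan 1 Tuesday, common
1890: Jan 1 Wednesday, common
1891: Jan 1 Thursday, common
1892: Jan 1 Friday, leap
1893: Jan 1 Sunday, common
1894: Jan 1 Monday, common
1895: Jan 1 Tuesday, common
1896: Jan 1 Wednesday, leap
1897: Jan 1 Friday, common
1898: Jan 1 Saturday, common
1899: Jan 1 Sunday, common
1900: Jan 1 Monday, common
1901: Jan 1 Tuesday, common
1902: Jan 1 Wednesday, common
1903: Jan 1 Thursday, common
1904: Jan 1 Friday, leap
1905: Jan 1 Sunday, common
1906: Jan 1 Monday, common
1907: Jan 1 Tuesday, common
1908: Jan 1 Wednesday, leap
1909: Jan 1 Friday, common
1910: Jan 1 Saturday, common
1911: Jan 1 Sunday, common
1912: Jan 1 Monday, leap
1913: Jan 1 Wednesday, common
1914: Jan 1 Thursday, common
1915: Jan 1 Friday, common
1916: Jan 1 Saturday, leap
1917: Jan 1 Monday, common
1918: Jan 1 Tuesday, common
1919: Jan 1 Wednesday, common
1920: Jan 1 Thursday, leap
1920 matches on both conditions.

1920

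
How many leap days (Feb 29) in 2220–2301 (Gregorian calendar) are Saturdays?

Leap years in 2220–2301: 20 of them.
Feb 29 weekday advances by 5 (mod 7) from one leap year to the next four years later (or differs when a century non-leap intervenes).
Leap-day weekdays: 2220:Tue 2224:Sun 2228:Fri 2232:Wed 2236:Mon 2240:Sat✓ 2244:Thu 2248:Tue 2252:Sun 2256:Fri 2260:Wed 2264:Mon 2268:Sat✓ 2272:Thu 2276:Tue 2280:Sun 2284:Fri 2288:Wed 2292:Mon 2296:Sat✓
Saturday: 2240, 2268, 2296 → 3.

3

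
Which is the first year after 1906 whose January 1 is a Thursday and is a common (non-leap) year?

Jan 1 advances by 2 weekdays after a leap year and by 1 after a common year.
1906: Jan 1 is Monday.
1907: Tuesday
1908: Wednesday (leap)
1909: Friday
1910: Saturday
1911: Sunday
1912: Monday (leap)
1913: Wednesday
1914: Thursday
1914 begins on a Thursday and is a common year.

1914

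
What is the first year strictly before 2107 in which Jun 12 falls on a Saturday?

From one year to the next, a fixed date's weekday advances by 1, or by 2 when a Feb 29 lies between the two dates.
2107: June 12 is Sunday.
2106: Saturday (−1)
Jun 12 falls on a Saturday in 2106.

2106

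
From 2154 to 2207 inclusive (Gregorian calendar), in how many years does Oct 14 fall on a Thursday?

Track Oct 14's weekday year by year (advancing +1, or +2 across a Feb 29):
  2154: Mon  2155: Tue (+1)  2156: Thu (+2) ✓  2157: Fri (+1)  2158: Sat (+1)
  2159: Sun (+1)  2160: Tue (+2)  2161: Wed (+1)  2162: Thu (+1) ✓  2163: Fri (+1)
  2164: Sun (+2)  2165: Mon (+1)  2166: Tue (+1)  2167: Wed (+1)  … (26 more years) …
  2194: Tue (+1)  2195: Wed (+1)  2196: Fri (+2)  2197: Sat (+1)  2198: Sun (+1)
  2199: Mon (+1)  2200: Tue (+1)  2201: Wed (+1)  2202: Thu (+1) ✓  2203: Fri (+1)
  2204: Sun (+2)  2205: Mon (+1)  2206: Tue (+1)  2207: Wed (+1)
Thursday years: 2156, 2162, 2173, 2179, 2184, 2190, 2202 — 7 in total.

7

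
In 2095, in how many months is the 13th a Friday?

1

Check the 13th of each month of 2095: Jan 13: Thu, Feb 13: Sun, Mar 13: Sun, Apr 13: Wed, May 13: Fri, Jun 13: Mon, Jul 13: Wed, Aug 13: Sat, Sep 13: Tue, Oct 13: Thu, Nov 13: Sun, Dec 13: Tue.
Friday occurs in May — 1 month.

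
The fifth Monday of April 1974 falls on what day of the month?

29

April 1, 1974 is a Monday, so the first Monday is the 1st.
The fifth Monday is 1 + 28 = 29.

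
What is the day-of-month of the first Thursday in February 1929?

7

February 1, 1929 is a Friday, so the first Thursday is the 7th.
The first Thursday is 7 + 0 = 7.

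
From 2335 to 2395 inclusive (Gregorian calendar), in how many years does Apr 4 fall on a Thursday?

9

Track Apr 4's weekday year by year (advancing +1, or +2 across a Feb 29):
  2335: Thu ✓  2336: Sat (+2)  2337: Sun (+1)  2338: Mon (+1)  2339: Tue (+1)
  2340: Thu (+2) ✓  2341: Fri (+1)  2342: Sat (+1)  2343: Sun (+1)  2344: Tue (+2)
  2345: Wed (+1)  2346: Thu (+1) ✓  2347: Fri (+1)  2348: Sun (+2)  … (33 more years) …
  2382: Sun (+1)  2383: Mon (+1)  2384: Wed (+2)  2385: Thu (+1) ✓  2386: Fri (+1)
  2387: Sat (+1)  2388: Mon (+2)  2389: Tue (+1)  2390: Wed (+1)  2391: Thu (+1) ✓
  2392: Sat (+2)  2393: Sun (+1)  2394: Mon (+1)  2395: Tue (+1)
Thursday years: 2335, 2340, 2346, 2357, 2363, 2368, 2374, 2385, 2391 — 9 in total.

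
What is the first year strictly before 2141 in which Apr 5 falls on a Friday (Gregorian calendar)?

From one year to the next, a fixed date's weekday advances by 1, or by 2 when a Feb 29 lies between the two dates.
2141: April 5 is Wednesday.
2140: Tuesday (−1)
2139: Sunday (−2)
2138: Saturday (−1)
2137: Friday (−1)
Apr 5 falls on a Friday in 2137.

2137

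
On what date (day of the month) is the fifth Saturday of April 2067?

30

April 1, 2067 is a Friday, so the first Saturday is the 2nd.
The fifth Saturday is 2 + 28 = 30.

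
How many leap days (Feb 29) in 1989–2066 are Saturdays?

3

Leap years in 1989–2066: 19 of them.
Feb 29 weekday advances by 5 (mod 7) from one leap year to the next four years later (or differs when a century non-leap intervenes).
Leap-day weekdays: 1992:Sat✓ 1996:Thu 2000:Tue 2004:Sun 2008:Fri 2012:Wed 2016:Mon 2020:Sat✓ 2024:Thu 2028:Tue 2032:Sun 2036:Fri 2040:Wed 2044:Mon 2048:Sat✓ 2052:Thu 2056:Tue 2060:Sun 2064:Fri
Saturday: 1992, 2020, 2048 → 3.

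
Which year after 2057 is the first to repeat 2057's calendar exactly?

2063

Two years share a calendar iff Jan 1 falls on the same weekday and both are leap or both are common. 2057: Jan 1 is Monday, common year.
2058: Jan 1 Tuesday, common
2059: Jan 1 Wednesday, common
2060: Jan 1 Thursday, leap
2061: Jan 1 Saturday, common
2062: Jan 1 Sunday, common
2063: Jan 1 Monday, common
2063 matches on both conditions.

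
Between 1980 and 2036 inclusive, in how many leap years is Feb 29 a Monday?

2

Leap years in 1980–2036: 15 of them.
Feb 29 weekday advances by 5 (mod 7) from one leap year to the next four years later (or differs when a century non-leap intervenes).
Leap-day weekdays: 1980:Fri 1984:Wed 1988:Mon✓ 1992:Sat 1996:Thu 2000:Tue 2004:Sun 2008:Fri 2012:Wed 2016:Mon✓ 2020:Sat 2024:Thu 2028:Tue 2032:Sun 2036:Fri
Monday: 1988, 2016 → 2.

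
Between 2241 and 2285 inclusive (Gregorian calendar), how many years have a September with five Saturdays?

13

September has 30 days; it has five Saturdays when Saturday falls among the first (month-length − 28) days — i.e. when September 1 is one of Saturday/Friday.
September 1 by year: 2241:Wed 2242:Thu 2243:Fri✓ 2244:Sun 2245:Mon 2246:Tue 2247:Wed 2248:Fri✓ 2249:Sat✓ 2250:Sun 2251:Mon 2252:Wed 2253:Thu 2254:Fri✓ 2255:Sat✓ …(15 more)… 2271:Fri✓ 2272:Sun 2273:Mon 2274:Tue 2275:Wed 2276:Fri✓ 2277:Sat✓ 2278:Sun 2279:Mon 2280:Wed 2281:Thu 2282:Fri✓ 2283:Sat✓ 2284:Mon 2285:Tue
Years with five Saturdays: 2243, 2248, 2249, 2254, 2255, 2260, 2265, 2266, 2271, 2276, 2277, 2282, 2283 → 13.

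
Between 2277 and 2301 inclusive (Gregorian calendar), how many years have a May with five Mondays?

May has 31 days; it has five Mondays when Monday falls among the first (month-length − 28) days — i.e. when May 1 is one of Monday/Sunday/Saturday.
May 1 by year: 2277:Tue 2278:Wed 2279:Thu 2280:Sat✓ 2281:Sun✓ 2282:Mon✓ 2283:Tue 2284:Thu 2285:Fri 2286:Sat✓ 2287:Sun✓ 2288:Tue 2289:Wed 2290:Thu 2291:Fri 2292:Sun✓ 2293:Mon✓ 2294:Tue 2295:Wed 2296:Fri 2297:Sat✓ 2298:Sun✓ 2299:Mon✓ 2300:Tue 2301:Wed
Years with five Mondays: 2280, 2281, 2282, 2286, 2287, 2292, 2293, 2297, 2298, 2299 → 10.

10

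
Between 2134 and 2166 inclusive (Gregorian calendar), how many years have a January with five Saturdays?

14

January has 31 days; it has five Saturdays when Saturday falls among the first (month-length − 28) days — i.e. when January 1 is one of Saturday/Friday/Thursday.
January 1 by year: 2134:Fri✓ 2135:Sat✓ 2136:Sun 2137:Tue 2138:Wed 2139:Thu✓ 2140:Fri✓ 2141:Sun 2142:Mon 2143:Tue 2144:Wed 2145:Fri✓ 2146:Sat✓ 2147:Sun 2148:Mon …(3 more)… 2152:Sat✓ 2153:Mon 2154:Tue 2155:Wed 2156:Thu✓ 2157:Sat✓ 2158:Sun 2159:Mon 2160:Tue 2161:Thu✓ 2162:Fri✓ 2163:Sat✓ 2164:Sun 2165:Tue 2166:Wed
Years with five Saturdays: 2134, 2135, 2139, 2140, 2145, 2146, 2150, 2151, 2152, 2156, 2157, 2161, 2162, 2163 → 14.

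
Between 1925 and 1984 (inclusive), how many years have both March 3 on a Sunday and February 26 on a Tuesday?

6

Check each year's weekday for March 3 and February 26:
  1925: Tue/Thu  1926: Wed/Fri  1927: Thu/Sat  1928: Sat/Sun  1929: Sun/Tue ✓  1930: Mon/Wed  1931: Tue/Thu  1932: Thu/Fri  1933: Fri/Sun  1934: Sat/Mon  1935: Sun/Tue ✓  1936: Tue/Wed  1937: Wed/Fri  1938: Thu/Sat  …(32 more)…  1971: Wed/Fri  1972: Fri/Sat  1973: Sat/Mon  1974: Sun/Tue ✓  1975: Mon/Wed  1976: Wed/Thu  1977: Thu/Sat  1978: Fri/Sun  1979: Sat/Mon  1980: Mon/Tue  1981: Tue/Thu  1982: Wed/Fri  1983: Thu/Sat  1984: Sat/Sun
Both conditions hold in: 1929, 1935, 1946, 1957, 1963, 1974 — 6.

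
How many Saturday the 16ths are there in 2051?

2

Check the 16th of each month of 2051: Jan 16: Mon, Feb 16: Thu, Mar 16: Thu, Apr 16: Sun, May 16: Tue, Jun 16: Fri, Jul 16: Sun, Aug 16: Wed, Sep 16: Sat, Oct 16: Mon, Nov 16: Thu, Dec 16: Sat.
Saturday occurs in September, December — 2 months.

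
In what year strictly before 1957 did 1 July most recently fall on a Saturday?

From one year to the next, a fixed date's weekday advances by 1, or by 2 when a Feb 29 lies between the two dates.
1957: July 1 is Monday.
1956: Sunday (−1)
1955: Friday (−2)
1954: Thursday (−1)
1953: Wednesday (−1)
1952: Tuesday (−1)
1951: Sunday (−2)
1950: Saturday (−1)
1 July falls on a Saturday in 1950.

1950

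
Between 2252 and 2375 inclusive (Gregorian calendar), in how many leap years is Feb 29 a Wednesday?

4

Leap years in 2252–2375: 30 of them.
Feb 29 weekday advances by 5 (mod 7) from one leap year to the next four years later (or differs when a century non-leap intervenes).
Leap-day weekdays: 2252:Sun 2256:Fri 2260:Wed✓ 2264:Mon 2268:Sat 2272:Thu 2276:Tue 2280:Sun 2284:Fri 2288:Wed✓ 2292:Mon 2296:Sat 2304:Mon …(4 more)… 2324:Fri 2328:Wed✓ 2332:Mon 2336:Sat 2340:Thu 2344:Tue 2348:Sun 2352:Fri 2356:Wed✓ 2360:Mon 2364:Sat 2368:Thu 2372:Tue
Wednesday: 2260, 2288, 2328, 2356 → 4.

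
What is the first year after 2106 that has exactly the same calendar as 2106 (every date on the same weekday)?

2117

Two years share a calendar iff Jan 1 falls on the same weekday and both are leap or both are common. 2106: Jan 1 is Friday, common year.
2107: Jan 1 Saturday, common
2108: Jan 1 Sunday, leap
2109: Jan 1 Tuesday, common
2110: Jan 1 Wednesday, common
2111: Jan 1 Thursday, common
2112: Jan 1 Friday, leap
2113: Jan 1 Sunday, common
2114: Jan 1 Monday, common
2115: Jan 1 Tuesday, common
2116: Jan 1 Wednesday, leap
2117: Jan 1 Friday, common
2117 matches on both conditions.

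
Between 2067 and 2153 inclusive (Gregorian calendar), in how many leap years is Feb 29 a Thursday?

Leap years in 2067–2153: 21 of them.
Feb 29 weekday advances by 5 (mod 7) from one leap year to the next four years later (or differs when a century non-leap intervenes).
Leap-day weekdays: 2068:Wed 2072:Mon 2076:Sat 2080:Thu✓ 2084:Tue 2088:Sun 2092:Fri 2096:Wed 2104:Fri 2108:Wed 2112:Mon 2116:Sat 2120:Thu✓ 2124:Tue 2128:Sun 2132:Fri 2136:Wed 2140:Mon 2144:Sat 2148:Thu✓ 2152:Tue
Thursday: 2080, 2120, 2148 → 3.

3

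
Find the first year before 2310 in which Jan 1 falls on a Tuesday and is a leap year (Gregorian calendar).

2284

Jan 1 advances by 2 weekdays after a leap year and by 1 after a common year.
2310: Jan 1 is Saturday.
2309: Friday
2308: Wednesday (leap)
2307: Tuesday
2306: Monday
2305: Sunday
2304: Friday (leap)
2303: Thursday
2302: Wednesday
2301: Tuesday
2300: Monday
2299: Sunday
2298: Saturday
2297: Friday
2296: Wednesday (leap)
2295: Tuesday
2294: Monday
2293: Sunday
2292: Friday (leap)
2291: Thursday
2290: Wednesday
2289: Tuesday
2288: Sunday (leap)
2287: Saturday
2286: Friday
2285: Thursday
2284: Tuesday (leap)
2284 begins on a Tuesday and is a leap year.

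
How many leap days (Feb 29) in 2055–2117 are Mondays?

2

Leap years in 2055–2117: 15 of them.
Feb 29 weekday advances by 5 (mod 7) from one leap year to the next four years later (or differs when a century non-leap intervenes).
Leap-day weekdays: 2056:Tue 2060:Sun 2064:Fri 2068:Wed 2072:Mon✓ 2076:Sat 2080:Thu 2084:Tue 2088:Sun 2092:Fri 2096:Wed 2104:Fri 2108:Wed 2112:Mon✓ 2116:Sat
Monday: 2072, 2112 → 2.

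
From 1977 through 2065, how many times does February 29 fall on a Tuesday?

3

Leap years in 1977–2065: 22 of them.
Feb 29 weekday advances by 5 (mod 7) from one leap year to the next four years later (or differs when a century non-leap intervenes).
Leap-day weekdays: 1980:Fri 1984:Wed 1988:Mon 1992:Sat 1996:Thu 2000:Tue✓ 2004:Sun 2008:Fri 2012:Wed 2016:Mon 2020:Sat 2024:Thu 2028:Tue✓ 2032:Sun 2036:Fri 2040:Wed 2044:Mon 2048:Sat 2052:Thu 2056:Tue✓ 2060:Sun 2064:Fri
Tuesday: 2000, 2028, 2056 → 3.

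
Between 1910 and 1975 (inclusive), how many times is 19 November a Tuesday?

10

Track 19 November's weekday year by year (advancing +1, or +2 across a Feb 29):
  1910: Sat  1911: Sun (+1)  1912: Tue (+2) ✓  1913: Wed (+1)  1914: Thu (+1)
  1915: Fri (+1)  1916: Sun (+2)  1917: Mon (+1)  1918: Tue (+1) ✓  1919: Wed (+1)
  1920: Fri (+2)  1921: Sat (+1)  1922: Sun (+1)  1923: Mon (+1)  … (38 more years) …
  1962: Mon (+1)  1963: Tue (+1) ✓  1964: Thu (+2)  1965: Fri (+1)  1966: Sat (+1)
  1967: Sun (+1)  1968: Tue (+2) ✓  1969: Wed (+1)  1970: Thu (+1)  1971: Fri (+1)
  1972: Sun (+2)  1973: Mon (+1)  1974: Tue (+1) ✓  1975: Wed (+1)
Tuesday years: 1912, 1918, 1929, 1935, 1940, 1946, 1957, 1963, 1968, 1974 — 10 in total.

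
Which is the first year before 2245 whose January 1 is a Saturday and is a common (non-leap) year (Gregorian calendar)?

2242

Jan 1 advances by 2 weekdays after a leap year and by 1 after a common year.
2245: Jan 1 is Wednesday.
2244: Monday (leap)
2243: Sunday
2242: Saturday
2242 begins on a Saturday and is a common year.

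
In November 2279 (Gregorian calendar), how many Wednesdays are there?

4

November 2279 has 30 days and begins on Saturday.
The first Wednesday is November 5.
Wednesdays fall on 5, 12, 19, 26 — that's 4.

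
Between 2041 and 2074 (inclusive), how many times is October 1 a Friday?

4

Track October 1's weekday year by year (advancing +1, or +2 across a Feb 29):
  2041: Tue  2042: Wed (+1)  2043: Thu (+1)  2044: Sat (+2)  2045: Sun (+1)
  2046: Mon (+1)  2047: Tue (+1)  2048: Thu (+2)  2049: Fri (+1) ✓  2050: Sat (+1)
  2051: Sun (+1)  2052: Tue (+2)  2053: Wed (+1)  2054: Thu (+1)  … (6 more years) …
  2061: Sat (+1)  2062: Sun (+1)  2063: Mon (+1)  2064: Wed (+2)  2065: Thu (+1)
  2066: Fri (+1) ✓  2067: Sat (+1)  2068: Mon (+2)  2069: Tue (+1)  2070: Wed (+1)
  2071: Thu (+1)  2072: Sat (+2)  2073: Sun (+1)  2074: Mon (+1)
Friday years: 2049, 2055, 2060, 2066 — 4 in total.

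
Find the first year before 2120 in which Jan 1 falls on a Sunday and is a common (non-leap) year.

Jan 1 advances by 2 weekdays after a leap year and by 1 after a common year.
2120: Jan 1 is Monday (leap).
2119: Sunday
2119 begins on a Sunday and is a common year.

2119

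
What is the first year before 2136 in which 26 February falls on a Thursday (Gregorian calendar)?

From one year to the next, a fixed date's weekday advances by 1, or by 2 when a Feb 29 lies between the two dates.
2136: February 26 is Sunday.
2135: Saturday (−1)
2134: Friday (−1)
2133: Thursday (−1)
26 February falls on a Thursday in 2133.

2133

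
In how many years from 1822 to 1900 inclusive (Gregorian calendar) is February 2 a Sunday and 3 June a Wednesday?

Check each year's weekday for February 2 and 3 June:
  1822: Sat/Mon  1823: Sun/Tue  1824: Mon/Thu  1825: Wed/Fri  1826: Thu/Sat  1827: Fri/Sun  1828: Sat/Tue  1829: Mon/Wed  1830: Tue/Thu  1831: Wed/Fri  1832: Thu/Sun  1833: Sat/Mon  1834: Sun/Tue  1835: Mon/Wed  …(51 more)…  1887: Wed/Fri  1888: Thu/Sun  1889: Sat/Mon  1890: Sun/Tue  1891: Mon/Wed  1892: Tue/Fri  1893: Thu/Sat  1894: Fri/Sun  1895: Sat/Mon  1896: Sun/Wed ✓  1897: Tue/Thu  1898: Wed/Fri  1899: Thu/Sat  1900: Fri/Sun
Both conditions hold in: 1840, 1868, 1896 — 3.

3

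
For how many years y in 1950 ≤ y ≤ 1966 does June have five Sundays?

June has 30 days; it has five Sundays when Sunday falls among the first (month-length − 28) days — i.e. when June 1 is one of Sunday/Saturday.
June 1 by year: 1950:Thu 1951:Fri 1952:Sun✓ 1953:Mon 1954:Tue 1955:Wed 1956:Fri 1957:Sat✓ 1958:Sun✓ 1959:Mon 1960:Wed 1961:Thu 1962:Fri 1963:Sat✓ 1964:Mon 1965:Tue 1966:Wed
Years with five Sundays: 1952, 1957, 1958, 1963 → 4.

4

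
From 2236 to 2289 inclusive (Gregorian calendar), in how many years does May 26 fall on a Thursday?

8

Track May 26's weekday year by year (advancing +1, or +2 across a Feb 29):
  2236: Thu ✓  2237: Fri (+1)  2238: Sat (+1)  2239: Sun (+1)  2240: Tue (+2)
  2241: Wed (+1)  2242: Thu (+1) ✓  2243: Fri (+1)  2244: Sun (+2)  2245: Mon (+1)
  2246: Tue (+1)  2247: Wed (+1)  2248: Fri (+2)  2249: Sat (+1)  … (26 more years) …
  2276: Fri (+2)  2277: Sat (+1)  2278: Sun (+1)  2279: Mon (+1)  2280: Wed (+2)
  2281: Thu (+1) ✓  2282: Fri (+1)  2283: Sat (+1)  2284: Mon (+2)  2285: Tue (+1)
  2286: Wed (+1)  2287: Thu (+1) ✓  2288: Sat (+2)  2289: Sun (+1)
Thursday years: 2236, 2242, 2253, 2259, 2264, 2270, 2281, 2287 — 8 in total.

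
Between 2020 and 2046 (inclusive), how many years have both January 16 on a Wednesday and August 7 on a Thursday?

1

Check each year's weekday for January 16 and August 7:
  2020: Thu/Fri  2021: Sat/Sat  2022: Sun/Sun  2023: Mon/Mon  2024: Tue/Wed  2025: Thu/Thu  2026: Fri/Fri  2027: Sat/Sat  2028: Sun/Mon  2029: Tue/Tue  2030: Wed/Wed  2031: Thu/Thu  2032: Fri/Sat  2033: Sun/Sun  2034: Mon/Mon  2035: Tue/Tue  2036: Wed/Thu ✓  2037: Fri/Fri  2038: Sat/Sat  2039: Sun/Sun  2040: Mon/Tue  2041: Wed/Wed  2042: Thu/Thu  2043: Fri/Fri  2044: Sat/Sun  2045: Mon/Mon  2046: Tue/Tue
Both conditions hold in: 2036 — 1.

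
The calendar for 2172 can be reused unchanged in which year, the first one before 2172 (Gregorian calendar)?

Two years share a calendar iff Jan 1 falls on the same weekday and both are leap or both are common. 2172: Jan 1 is Wednesday, leap year.
2171: Jan 1 Tuesday, common
2170: Jan 1 Monday, common
2169: Jan 1 Sunday, common
2168: Jan 1 Friday, leap
2167: Jan 1 Thursday, common
2166: Jan 1 Wednesday, common
2165: Jan 1 Tuesday, common
2164: Jan 1 Sunday, leap
2163: Jan 1 Saturday, common
2162: Jan 1 Friday, common
2161: Jan 1 Thursday, common
2160: Jan 1 Tuesday, leap
2159: Jan 1 Monday, common
2158: Jan 1 Sunday, common
2157: Jan 1 Saturday, common
2156: Jan 1 Thursday, leap
2155: Jan 1 Wednesday, common
2154: Jan 1 Tuesday, common
2153: Jan 1 Monday, common
2152: Jan 1 Saturday, leap
2151: Jan 1 Friday, common
2150: Jan 1 Thursday, common
2149: Jan 1 Wednesday, common
2148: Jan 1 Monday, leap
2147: Jan 1 Sunday, common
2146: Jan 1 Saturday, common
2145: Jan 1 Friday, common
2144: Jan 1 Wednesday, leap
2144 matches on both conditions.

2144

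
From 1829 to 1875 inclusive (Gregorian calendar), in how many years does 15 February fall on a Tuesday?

Track 15 February's weekday year by year (advancing +1, or +2 across a Feb 29):
  1829: Sun  1830: Mon (+1)  1831: Tue (+1) ✓  1832: Wed (+1)  1833: Fri (+2)
  1834: Sat (+1)  1835: Sun (+1)  1836: Mon (+1)  1837: Wed (+2)  1838: Thu (+1)
  1839: Fri (+1)  1840: Sat (+1)  1841: Mon (+2)  1842: Tue (+1) ✓  … (19 more years) …
  1862: Sat (+1)  1863: Sun (+1)  1864: Mon (+1)  1865: Wed (+2)  1866: Thu (+1)
  1867: Fri (+1)  1868: Sat (+1)  1869: Mon (+2)  1870: Tue (+1) ✓  1871: Wed (+1)
  1872: Thu (+1)  1873: Sat (+2)  1874: Sun (+1)  1875: Mon (+1)
Tuesday years: 1831, 1842, 1848, 1853, 1859, 1870 — 6 in total.

6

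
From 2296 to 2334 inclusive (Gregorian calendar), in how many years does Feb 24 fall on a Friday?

6

Track Feb 24's weekday year by year (advancing +1, or +2 across a Feb 29):
  2296: Mon  2297: Wed (+2)  2298: Thu (+1)  2299: Fri (+1) ✓  2300: Sat (+1)
  2301: Sun (+1)  2302: Mon (+1)  2303: Tue (+1)  2304: Wed (+1)  2305: Fri (+2) ✓
  2306: Sat (+1)  2307: Sun (+1)  2308: Mon (+1)  2309: Wed (+2)  … (11 more years) …
  2321: Thu (+2)  2322: Fri (+1) ✓  2323: Sat (+1)  2324: Sun (+1)  2325: Tue (+2)
  2326: Wed (+1)  2327: Thu (+1)  2328: Fri (+1) ✓  2329: Sun (+2)  2330: Mon (+1)
  2331: Tue (+1)  2332: Wed (+1)  2333: Fri (+2) ✓  2334: Sat (+1)
Friday years: 2299, 2305, 2311, 2322, 2328, 2333 — 6 in total.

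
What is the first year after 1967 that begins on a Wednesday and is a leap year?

1992

Jan 1 advances by 2 weekdays after a leap year and by 1 after a common year.
1967: Jan 1 is Sunday.
1968: Monday (leap)
1969: Wednesday
1970: Thursday
1971: Friday
1972: Saturday (leap)
1973: Monday
1974: Tuesday
1975: Wednesday
1976: Thursday (leap)
1977: Saturday
1978: Sunday
1979: Monday
1980: Tuesday (leap)
1981: Thursday
1982: Friday
1983: Saturday
1984: Sunday (leap)
1985: Tuesday
1986: Wednesday
1987: Thursday
1988: Friday (leap)
1989: Sunday
1990: Monday
1991: Tuesday
1992: Wednesday (leap)
1992 begins on a Wednesday and is a leap year.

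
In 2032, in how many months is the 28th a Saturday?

2

Check the 28th of each month of 2032: Jan 28: Wed, Feb 28: Sat, Mar 28: Sun, Apr 28: Wed, May 28: Fri, Jun 28: Mon, Jul 28: Wed, Aug 28: Sat, Sep 28: Tue, Oct 28: Thu, Nov 28: Sun, Dec 28: Tue.
Saturday occurs in February, August — 2 months.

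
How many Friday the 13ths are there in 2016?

Check the 13th of each month of 2016: Jan 13: Wed, Feb 13: Sat, Mar 13: Sun, Apr 13: Wed, May 13: Fri, Jun 13: Mon, Jul 13: Wed, Aug 13: Sat, Sep 13: Tue, Oct 13: Thu, Nov 13: Sun, Dec 13: Tue.
Friday occurs in May — 1 month.

1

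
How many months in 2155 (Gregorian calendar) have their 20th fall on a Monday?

Check the 20th of each month of 2155: Jan 20: Mon, Feb 20: Thu, Mar 20: Thu, Apr 20: Sun, May 20: Tue, Jun 20: Fri, Jul 20: Sun, Aug 20: Wed, Sep 20: Sat, Oct 20: Mon, Nov 20: Thu, Dec 20: Sat.
Monday occurs in January, October — 2 months.

2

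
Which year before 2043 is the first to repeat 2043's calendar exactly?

Two years share a calendar iff Jan 1 falls on the same weekday and both are leap or both are common. 2043: Jan 1 is Thursday, common year.
2042: Jan 1 Wednesday, common
2041: Jan 1 Tuesday, common
2040: Jan 1 Sunday, leap
2039: Jan 1 Saturday, common
2038: Jan 1 Friday, common
2037: Jan 1 Thursday, common
2037 matches on both conditions.

2037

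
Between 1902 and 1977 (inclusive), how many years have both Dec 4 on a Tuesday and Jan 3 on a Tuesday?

2

Check each year's weekday for Dec 4 and Jan 3:
  1902: Thu/Fri  1903: Fri/Sat  1904: Sun/Sun  1905: Mon/Tue  1906: Tue/Wed  1907: Wed/Thu  1908: Fri/Fri  1909: Sat/Sun  1910: Sun/Mon  1911: Mon/Tue  1912: Wed/Wed  1913: Thu/Fri  1914: Fri/Sat  1915: Sat/Sun  …(48 more)…  1964: Fri/Fri  1965: Sat/Sun  1966: Sun/Mon  1967: Mon/Tue  1968: Wed/Wed  1969: Thu/Fri  1970: Fri/Sat  1971: Sat/Sun  1972: Mon/Mon  1973: Tue/Wed  1974: Wed/Thu  1975: Thu/Fri  1976: Sat/Sat  1977: Sun/Mon
Both conditions hold in: 1928, 1956 — 2.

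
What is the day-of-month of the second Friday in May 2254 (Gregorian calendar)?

May 1, 2254 is a Monday, so the first Friday is the 5th.
The second Friday is 5 + 7 = 12.

12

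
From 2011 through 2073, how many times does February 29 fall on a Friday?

2

Leap years in 2011–2073: 16 of them.
Feb 29 weekday advances by 5 (mod 7) from one leap year to the next four years later (or differs when a century non-leap intervenes).
Leap-day weekdays: 2012:Wed 2016:Mon 2020:Sat 2024:Thu 2028:Tue 2032:Sun 2036:Fri✓ 2040:Wed 2044:Mon 2048:Sat 2052:Thu 2056:Tue 2060:Sun 2064:Fri✓ 2068:Wed 2072:Mon
Friday: 2036, 2064 → 2.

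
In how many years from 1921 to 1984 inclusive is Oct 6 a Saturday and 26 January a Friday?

7

Check each year's weekday for Oct 6 and 26 January:
  1921: Thu/Wed  1922: Fri/Thu  1923: Sat/Fri ✓  1924: Mon/Sat  1925: Tue/Mon  1926: Wed/Tue  1927: Thu/Wed  1928: Sat/Thu  1929: Sun/Sat  1930: Mon/Sun  1931: Tue/Mon  1932: Thu/Tue  1933: Fri/Thu  1934: Sat/Fri ✓  …(36 more)…  1971: Wed/Tue  1972: Fri/Wed  1973: Sat/Fri ✓  1974: Sun/Sat  1975: Mon/Sun  1976: Wed/Mon  1977: Thu/Wed  1978: Fri/Thu  1979: Sat/Fri ✓  1980: Mon/Sat  1981: Tue/Mon  1982: Wed/Tue  1983: Thu/Wed  1984: Sat/Thu
Both conditions hold in: 1923, 1934, 1945, 1951, 1962, 1973, 1979 — 7.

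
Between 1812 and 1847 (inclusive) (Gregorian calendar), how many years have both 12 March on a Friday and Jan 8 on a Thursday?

Check each year's weekday for 12 March and Jan 8:
  1812: Thu/Wed  1813: Fri/Fri  1814: Sat/Sat  1815: Sun/Sun  1816: Tue/Mon  1817: Wed/Wed  1818: Thu/Thu  1819: Fri/Fri  1820: Sun/Sat  1821: Mon/Mon  1822: Tue/Tue  1823: Wed/Wed  1824: Fri/Thu ✓  1825: Sat/Sat  …(8 more)…  1834: Wed/Wed  1835: Thu/Thu  1836: Sat/Fri  1837: Sun/Sun  1838: Mon/Mon  1839: Tue/Tue  1840: Thu/Wed  1841: Fri/Fri  1842: Sat/Sat  1843: Sun/Sun  1844: Tue/Mon  1845: Wed/Wed  1846: Thu/Thu  1847: Fri/Fri
Both conditions hold in: 1824 — 1.

1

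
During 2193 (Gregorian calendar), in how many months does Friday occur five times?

4

A month of length L has five Fridays iff its first Friday is on day ≤ L−28 (so day 1–3 in a 31-day month, 1–2 in a 30-day month, day 1 in a leap February).
Checking each month of 2193: Jan starts Tue (31d); Feb starts Fri (28d); Mar starts Fri (31d) ✓; Apr starts Mon (30d); May starts Wed (31d) ✓; Jun starts Sat (30d); Jul starts Mon (31d); Aug starts Thu (31d) ✓; Sep starts Sun (30d); Oct starts Tue (31d); Nov starts Fri (30d) ✓; Dec starts Sun (31d).
Five-Friday months: March, May, August, November → 4.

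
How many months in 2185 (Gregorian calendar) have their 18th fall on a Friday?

3

Check the 18th of each month of 2185: Jan 18: Tue, Feb 18: Fri, Mar 18: Fri, Apr 18: Mon, May 18: Wed, Jun 18: Sat, Jul 18: Mon, Aug 18: Thu, Sep 18: Sun, Oct 18: Tue, Nov 18: Fri, Dec 18: Sun.
Friday occurs in February, March, November — 3 months.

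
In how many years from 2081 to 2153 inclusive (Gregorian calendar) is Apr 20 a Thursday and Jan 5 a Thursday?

7

Check each year's weekday for Apr 20 and Jan 5:
  2081: Sun/Sun  2082: Mon/Mon  2083: Tue/Tue  2084: Thu/Wed  2085: Fri/Fri  2086: Sat/Sat  2087: Sun/Sun  2088: Tue/Mon  2089: Wed/Wed  2090: Thu/Thu ✓  2091: Fri/Fri  2092: Sun/Sat  2093: Mon/Mon  2094: Tue/Tue  …(45 more)…  2140: Wed/Tue  2141: Thu/Thu ✓  2142: Fri/Fri  2143: Sat/Sat  2144: Mon/Sun  2145: Tue/Tue  2146: Wed/Wed  2147: Thu/Thu ✓  2148: Sat/Fri  2149: Sun/Sun  2150: Mon/Mon  2151: Tue/Tue  2152: Thu/Wed  2153: Fri/Fri
Both conditions hold in: 2090, 2102, 2113, 2119, 2130, 2141, 2147 — 7.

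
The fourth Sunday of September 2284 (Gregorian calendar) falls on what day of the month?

September 1, 2284 is a Monday, so the first Sunday is the 7th.
The fourth Sunday is 7 + 21 = 28.

28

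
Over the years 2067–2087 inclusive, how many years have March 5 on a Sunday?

3

Track March 5's weekday year by year (advancing +1, or +2 across a Feb 29):
  2067: Sat  2068: Mon (+2)  2069: Tue (+1)  2070: Wed (+1)  2071: Thu (+1)
  2072: Sat (+2)  2073: Sun (+1) ✓  2074: Mon (+1)  2075: Tue (+1)  2076: Thu (+2)
  2077: Fri (+1)  2078: Sat (+1)  2079: Sun (+1) ✓  2080: Tue (+2)  2081: Wed (+1)
  2082: Thu (+1)  2083: Fri (+1)  2084: Sun (+2) ✓  2085: Mon (+1)  2086: Tue (+1)
  2087: Wed (+1)
Sunday years: 2073, 2079, 2084 — 3 in total.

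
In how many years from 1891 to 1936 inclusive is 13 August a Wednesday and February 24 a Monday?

4

Check each year's weekday for 13 August and February 24:
  1891: Thu/Tue  1892: Sat/Wed  1893: Sun/Fri  1894: Mon/Sat  1895: Tue/Sun  1896: Thu/Mon  1897: Fri/Wed  1898: Sat/Thu  1899: Sun/Fri  1900: Mon/Sat  1901: Tue/Sun  1902: Wed/Mon ✓  1903: Thu/Tue  1904: Sat/Wed  …(18 more)…  1923: Mon/Sat  1924: Wed/Sun  1925: Thu/Tue  1926: Fri/Wed  1927: Sat/Thu  1928: Mon/Fri  1929: Tue/Sun  1930: Wed/Mon ✓  1931: Thu/Tue  1932: Sat/Wed  1933: Sun/Fri  1934: Mon/Sat  1935: Tue/Sun  1936: Thu/Mon
Both conditions hold in: 1902, 1913, 1919, 1930 — 4.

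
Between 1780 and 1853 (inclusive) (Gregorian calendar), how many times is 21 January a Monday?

11

Track 21 January's weekday year by year (advancing +1, or +2 across a Feb 29):
  1780: Fri  1781: Sun (+2)  1782: Mon (+1) ✓  1783: Tue (+1)  1784: Wed (+1)
  1785: Fri (+2)  1786: Sat (+1)  1787: Sun (+1)  1788: Mon (+1) ✓  1789: Wed (+2)
  1790: Thu (+1)  1791: Fri (+1)  1792: Sat (+1)  1793: Mon (+2) ✓  … (46 more years) …
  1840: Tue (+1)  1841: Thu (+2)  1842: Fri (+1)  1843: Sat (+1)  1844: Sun (+1)
  1845: Tue (+2)  1846: Wed (+1)  1847: Thu (+1)  1848: Fri (+1)  1849: Sun (+2)
  1850: Mon (+1) ✓  1851: Tue (+1)  1852: Wed (+1)  1853: Fri (+2)
Monday years: 1782, 1788, 1793, 1799, 1805, 1811, 1822, 1828, 1833, 1839, 1850 — 11 in total.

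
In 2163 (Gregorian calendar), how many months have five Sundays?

A month of length L has five Sundays iff its first Sunday is on day ≤ L−28 (so day 1–3 in a 31-day month, 1–2 in a 30-day month, day 1 in a leap February).
Checking each month of 2163: Jan starts Sat (31d) ✓; Feb starts Tue (28d); Mar starts Tue (31d); Apr starts Fri (30d); May starts Sun (31d) ✓; Jun starts Wed (30d); Jul starts Fri (31d) ✓; Aug starts Mon (31d); Sep starts Thu (30d); Oct starts Sat (31d) ✓; Nov starts Tue (30d); Dec starts Thu (31d).
Five-Sunday months: January, May, July, October → 4.

4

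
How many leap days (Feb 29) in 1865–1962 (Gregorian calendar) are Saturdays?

Leap years in 1865–1962: 23 of them.
Feb 29 weekday advances by 5 (mod 7) from one leap year to the next four years later (or differs when a century non-leap intervenes).
Leap-day weekdays: 1868:Sat✓ 1872:Thu 1876:Tue 1880:Sun 1884:Fri 1888:Wed 1892:Mon 1896:Sat✓ 1904:Mon 1908:Sat✓ 1912:Thu 1916:Tue 1920:Sun 1924:Fri 1928:Wed 1932:Mon 1936:Sat✓ 1940:Thu 1944:Tue 1948:Sun 1952:Fri 1956:Wed 1960:Mon
Saturday: 1868, 1896, 1908, 1936 → 4.

4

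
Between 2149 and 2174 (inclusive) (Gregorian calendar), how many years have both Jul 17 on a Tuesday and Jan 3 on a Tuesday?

Check each year's weekday for Jul 17 and Jan 3:
  2149: Thu/Fri  2150: Fri/Sat  2151: Sat/Sun  2152: Mon/Mon  2153: Tue/Wed  2154: Wed/Thu  2155: Thu/Fri  2156: Sat/Sat  2157: Sun/Mon  2158: Mon/Tue  2159: Tue/Wed  2160: Thu/Thu  2161: Fri/Sat  2162: Sat/Sun  2163: Sun/Mon  2164: Tue/Tue ✓  2165: Wed/Thu  2166: Thu/Fri  2167: Fri/Sat  2168: Sun/Sun  2169: Mon/Tue  2170: Tue/Wed  2171: Wed/Thu  2172: Fri/Fri  2173: Sat/Sun  2174: Sun/Mon
Both conditions hold in: 2164 — 1.

1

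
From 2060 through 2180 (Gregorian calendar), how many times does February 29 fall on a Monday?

4

Leap years in 2060–2180: 30 of them.
Feb 29 weekday advances by 5 (mod 7) from one leap year to the next four years later (or differs when a century non-leap intervenes).
Leap-day weekdays: 2060:Sun 2064:Fri 2068:Wed 2072:Mon✓ 2076:Sat 2080:Thu 2084:Tue 2088:Sun 2092:Fri 2096:Wed 2104:Fri 2108:Wed 2112:Mon✓ …(4 more)… 2132:Fri 2136:Wed 2140:Mon✓ 2144:Sat 2148:Thu 2152:Tue 2156:Sun 2160:Fri 2164:Wed 2168:Mon✓ 2172:Sat 2176:Thu 2180:Tue
Monday: 2072, 2112, 2140, 2168 → 4.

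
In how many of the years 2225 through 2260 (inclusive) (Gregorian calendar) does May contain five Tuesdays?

May has 31 days; it has five Tuesdays when Tuesday falls among the first (month-length − 28) days — i.e. when May 1 is one of Tuesday/Monday/Sunday.
May 1 by year: 2225:Sun✓ 2226:Mon✓ 2227:Tue✓ 2228:Thu 2229:Fri 2230:Sat 2231:Sun✓ 2232:Tue✓ 2233:Wed 2234:Thu 2235:Fri 2236:Sun✓ 2237:Mon✓ 2238:Tue✓ 2239:Wed …(6 more)… 2246:Fri 2247:Sat 2248:Mon✓ 2249:Tue✓ 2250:Wed 2251:Thu 2252:Sat 2253:Sun✓ 2254:Mon✓ 2255:Tue✓ 2256:Thu 2257:Fri 2258:Sat 2259:Sun✓ 2260:Tue✓
Years with five Tuesdays: 2225, 2226, 2227, 2231, 2232, 2236, 2237, 2238, 2242, 2243, 2248, 2249, 2253, 2254, 2255, 2259, 2260 → 17.

17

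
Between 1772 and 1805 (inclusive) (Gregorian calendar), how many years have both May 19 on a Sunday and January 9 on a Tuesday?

1

Check each year's weekday for May 19 and January 9:
  1772: Tue/Thu  1773: Wed/Sat  1774: Thu/Sun  1775: Fri/Mon  1776: Sun/Tue ✓  1777: Mon/Thu  1778: Tue/Fri  1779: Wed/Sat  1780: Fri/Sun  1781: Sat/Tue  1782: Sun/Wed  1783: Mon/Thu  1784: Wed/Fri  1785: Thu/Sun  …(6 more)…  1792: Sat/Mon  1793: Sun/Wed  1794: Mon/Thu  1795: Tue/Fri  1796: Thu/Sat  1797: Fri/Mon  1798: Sat/Tue  1799: Sun/Wed  1800: Mon/Thu  1801: Tue/Fri  1802: Wed/Sat  1803: Thu/Sun  1804: Sat/Mon  1805: Sun/Wed
Both conditions hold in: 1776 — 1.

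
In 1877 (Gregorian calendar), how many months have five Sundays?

4

A month of length L has five Sundays iff its first Sunday is on day ≤ L−28 (so day 1–3 in a 31-day month, 1–2 in a 30-day month, day 1 in a leap February).
Checking each month of 1877: Jan starts Mon (31d); Feb starts Thu (28d); Mar starts Thu (31d); Apr starts Sun (30d) ✓; May starts Tue (31d); Jun starts Fri (30d); Jul starts Sun (31d) ✓; Aug starts Wed (31d); Sep starts Sat (30d) ✓; Oct starts Mon (31d); Nov starts Thu (30d); Dec starts Sat (31d) ✓.
Five-Sunday months: April, July, September, December → 4.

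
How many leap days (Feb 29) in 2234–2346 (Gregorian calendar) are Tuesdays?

4

Leap years in 2234–2346: 27 of them.
Feb 29 weekday advances by 5 (mod 7) from one leap year to the next four years later (or differs when a century non-leap intervenes).
Leap-day weekdays: 2236:Mon 2240:Sat 2244:Thu 2248:Tue✓ 2252:Sun 2256:Fri 2260:Wed 2264:Mon 2268:Sat 2272:Thu 2276:Tue✓ 2280:Sun 2284:Fri 2288:Wed 2292:Mon 2296:Sat 2304:Mon 2308:Sat 2312:Thu 2316:Tue✓ 2320:Sun 2324:Fri 2328:Wed 2332:Mon 2336:Sat 2340:Thu 2344:Tue✓
Tuesday: 2248, 2276, 2316, 2344 → 4.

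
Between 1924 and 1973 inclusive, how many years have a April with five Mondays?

April has 30 days; it has five Mondays when Monday falls among the first (month-length − 28) days — i.e. when April 1 is one of Monday/Sunday.
April 1 by year: 1924:Tue 1925:Wed 1926:Thu 1927:Fri 1928:Sun✓ 1929:Mon✓ 1930:Tue 1931:Wed 1932:Fri 1933:Sat 1934:Sun✓ 1935:Mon✓ 1936:Wed 1937:Thu 1938:Fri …(20 more)… 1959:Wed 1960:Fri 1961:Sat 1962:Sun✓ 1963:Mon✓ 1964:Wed 1965:Thu 1966:Fri 1967:Sat 1968:Mon✓ 1969:Tue 1970:Wed 1971:Thu 1972:Sat 1973:Sun✓
Years with five Mondays: 1928, 1929, 1934, 1935, 1940, 1945, 1946, 1951, 1956, 1957, 1962, 1963, 1968, 1973 → 14.

14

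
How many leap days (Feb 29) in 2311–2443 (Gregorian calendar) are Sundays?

5

Leap years in 2311–2443: 33 of them.
Feb 29 weekday advances by 5 (mod 7) from one leap year to the next four years later (or differs when a century non-leap intervenes).
Leap-day weekdays: 2312:Thu 2316:Tue 2320:Sun✓ 2324:Fri 2328:Wed 2332:Mon 2336:Sat 2340:Thu 2344:Tue 2348:Sun✓ 2352:Fri 2356:Wed 2360:Mon …(7 more)… 2392:Sat 2396:Thu 2400:Tue 2404:Sun✓ 2408:Fri 2412:Wed 2416:Mon 2420:Sat 2424:Thu 2428:Tue 2432:Sun✓ 2436:Fri 2440:Wed
Sunday: 2320, 2348, 2376, 2404, 2432 → 5.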